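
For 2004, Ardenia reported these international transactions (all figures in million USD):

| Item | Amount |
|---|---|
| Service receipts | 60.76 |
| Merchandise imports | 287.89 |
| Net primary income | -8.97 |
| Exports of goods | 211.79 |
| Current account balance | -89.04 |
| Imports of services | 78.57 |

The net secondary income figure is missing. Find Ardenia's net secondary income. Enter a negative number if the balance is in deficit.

Current account = goods balance + services balance + net primary income + net secondary income
Sum of the known components = -102.88
Net secondary income = CA - (known components) = -89.04 - (-102.88) = 13.84

13.84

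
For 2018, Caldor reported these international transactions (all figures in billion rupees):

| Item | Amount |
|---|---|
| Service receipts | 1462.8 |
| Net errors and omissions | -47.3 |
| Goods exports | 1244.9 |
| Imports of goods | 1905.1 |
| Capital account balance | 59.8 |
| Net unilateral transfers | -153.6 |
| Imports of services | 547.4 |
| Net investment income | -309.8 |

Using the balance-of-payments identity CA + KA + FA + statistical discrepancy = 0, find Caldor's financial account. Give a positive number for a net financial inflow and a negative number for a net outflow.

195.7

Goods balance = 1244.9 - 1905.1 = -660.2
Services balance = 1462.8 - 547.4 = 915.4
Trade balance (goods + services) = -660.2 + 915.4 = 255.2
Net primary income = -309.8
Net secondary income = -153.6
Current account = 255.2 + (-309.8) + (-153.6) = -208.2
Financial account = -(-208.2 + 59.8 + (-47.3)) = 195.7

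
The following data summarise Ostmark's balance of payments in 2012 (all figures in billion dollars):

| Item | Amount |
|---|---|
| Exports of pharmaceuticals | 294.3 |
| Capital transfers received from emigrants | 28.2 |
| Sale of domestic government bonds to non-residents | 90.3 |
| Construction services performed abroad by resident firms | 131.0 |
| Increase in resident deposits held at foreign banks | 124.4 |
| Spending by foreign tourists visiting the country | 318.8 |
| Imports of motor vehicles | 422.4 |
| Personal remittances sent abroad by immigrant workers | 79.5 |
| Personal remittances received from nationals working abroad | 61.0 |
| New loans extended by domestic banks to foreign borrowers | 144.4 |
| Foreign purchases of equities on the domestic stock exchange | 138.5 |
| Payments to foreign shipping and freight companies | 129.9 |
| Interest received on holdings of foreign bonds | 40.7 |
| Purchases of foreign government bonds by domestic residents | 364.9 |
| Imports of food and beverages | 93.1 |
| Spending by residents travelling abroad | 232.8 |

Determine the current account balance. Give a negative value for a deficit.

Goods: -93.1 + 294.3 - 422.4 = -221.2
Services: -232.8 + 131.0 + 318.8 - 129.9 = 87.1
Primary income: 40.7
Secondary income: 61.0 - 79.5 = -18.5
Current account = (-221.2) + 87.1 + 40.7 + (-18.5) = -111.9
(Excluded from the current account — capital account: capital transfers received from emigrants 28.2; financial account: sale of domestic government bonds to non-residents 90.3, increase in resident deposits held at foreign banks 124.4, new loans extended by domestic banks to foreign borrowers 144.4, foreign purchases of equities on the domestic stock exchange 138.5, purchases of foreign government bonds by domestic residents 364.9.)

-111.9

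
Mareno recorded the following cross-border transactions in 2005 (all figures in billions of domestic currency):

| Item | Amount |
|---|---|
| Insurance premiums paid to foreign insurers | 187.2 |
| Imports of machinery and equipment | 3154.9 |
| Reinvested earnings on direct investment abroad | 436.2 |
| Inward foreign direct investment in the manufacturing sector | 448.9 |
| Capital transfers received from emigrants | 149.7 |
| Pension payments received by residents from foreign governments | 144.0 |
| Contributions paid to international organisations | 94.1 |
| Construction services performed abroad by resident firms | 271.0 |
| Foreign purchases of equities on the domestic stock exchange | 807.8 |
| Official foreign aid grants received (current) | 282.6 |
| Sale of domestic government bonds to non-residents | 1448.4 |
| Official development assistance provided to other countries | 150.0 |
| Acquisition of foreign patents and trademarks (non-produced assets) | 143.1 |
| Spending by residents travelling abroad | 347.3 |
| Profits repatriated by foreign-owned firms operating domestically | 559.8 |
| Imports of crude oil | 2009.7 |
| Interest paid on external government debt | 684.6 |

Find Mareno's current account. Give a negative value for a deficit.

Goods: -2009.7 - 3154.9 = -5164.6
Services: 271.0 - 347.3 - 187.2 = -263.5
Primary income: -559.8 + 436.2 - 684.6 = -808.2
Secondary income: 144.0 - 150.0 + 282.6 - 94.1 = 182.5
Current account = (-5164.6) + (-263.5) + (-808.2) + 182.5 = -6053.8
(Excluded from the current account — financial account: inward foreign direct investment in the manufacturing sector 448.9, foreign purchases of equities on the domestic stock exchange 807.8, sale of domestic government bonds to non-residents 1448.4; capital account: capital transfers received from emigrants 149.7, acquisition of foreign patents and trademarks (non-produced assets) 143.1.)

-6053.8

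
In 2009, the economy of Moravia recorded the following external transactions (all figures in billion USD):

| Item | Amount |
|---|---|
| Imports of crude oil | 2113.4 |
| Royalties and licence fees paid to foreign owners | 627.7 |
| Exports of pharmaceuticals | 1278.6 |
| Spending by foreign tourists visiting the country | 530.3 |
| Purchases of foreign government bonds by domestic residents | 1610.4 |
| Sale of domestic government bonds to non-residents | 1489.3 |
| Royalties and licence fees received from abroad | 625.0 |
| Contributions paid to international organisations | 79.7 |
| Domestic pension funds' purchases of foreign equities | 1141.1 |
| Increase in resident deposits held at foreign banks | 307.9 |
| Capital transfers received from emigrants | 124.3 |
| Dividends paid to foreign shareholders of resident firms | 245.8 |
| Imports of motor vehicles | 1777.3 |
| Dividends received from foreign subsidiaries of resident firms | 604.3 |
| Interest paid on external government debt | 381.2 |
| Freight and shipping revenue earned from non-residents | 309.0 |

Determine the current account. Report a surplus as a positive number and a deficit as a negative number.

-1877.9

Goods: -1777.3 - 2113.4 + 1278.6 = -2612.1
Services: -627.7 + 625.0 + 530.3 + 309.0 = 836.6
Primary income: -381.2 - 245.8 + 604.3 = -22.7
Secondary income: -79.7
Current account = (-2612.1) + 836.6 + (-22.7) + (-79.7) = -1877.9
(Excluded from the current account — financial account: purchases of foreign government bonds by domestic residents 1610.4, sale of domestic government bonds to non-residents 1489.3, domestic pension funds' purchases of foreign equities 1141.1, increase in resident deposits held at foreign banks 307.9; capital account: capital transfers received from emigrants 124.3.)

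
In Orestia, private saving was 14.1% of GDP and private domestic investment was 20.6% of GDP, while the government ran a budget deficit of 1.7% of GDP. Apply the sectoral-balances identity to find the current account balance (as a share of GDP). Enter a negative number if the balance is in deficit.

-8.2

By the sectoral-balances identity, CA = (S_private - I) + (T - G).
Private balance = 14.1 - 20.6 = -6.5
Government balance (T - G) = -1.7
CA = -6.5 + (-1.7) = -8.2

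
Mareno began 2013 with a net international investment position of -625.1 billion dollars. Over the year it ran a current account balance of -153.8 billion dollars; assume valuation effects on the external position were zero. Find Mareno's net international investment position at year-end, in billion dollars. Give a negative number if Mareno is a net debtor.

-778.9

With no valuation effects, change in NIIP = current account = -153.8
End-of-year NIIP = -625.1 + (-153.8) = -778.9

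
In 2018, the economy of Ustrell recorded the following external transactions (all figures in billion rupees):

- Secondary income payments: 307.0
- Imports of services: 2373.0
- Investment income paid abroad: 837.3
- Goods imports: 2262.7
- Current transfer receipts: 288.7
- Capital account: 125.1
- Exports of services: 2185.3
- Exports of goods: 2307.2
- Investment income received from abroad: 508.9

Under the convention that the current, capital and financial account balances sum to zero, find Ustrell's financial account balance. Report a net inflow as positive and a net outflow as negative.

Goods balance = 2307.2 - 2262.7 = 44.5
Services balance = 2185.3 - 2373.0 = -187.7
Trade balance (goods + services) = 44.5 + (-187.7) = -143.2
Net primary income = 508.9 - 837.3 = -328.4
Net secondary income = 288.7 - 307.0 = -18.3
Current account = -143.2 + (-328.4) + (-18.3) = -489.9
Financial account = -(-489.9 + 125.1) = 364.8

364.8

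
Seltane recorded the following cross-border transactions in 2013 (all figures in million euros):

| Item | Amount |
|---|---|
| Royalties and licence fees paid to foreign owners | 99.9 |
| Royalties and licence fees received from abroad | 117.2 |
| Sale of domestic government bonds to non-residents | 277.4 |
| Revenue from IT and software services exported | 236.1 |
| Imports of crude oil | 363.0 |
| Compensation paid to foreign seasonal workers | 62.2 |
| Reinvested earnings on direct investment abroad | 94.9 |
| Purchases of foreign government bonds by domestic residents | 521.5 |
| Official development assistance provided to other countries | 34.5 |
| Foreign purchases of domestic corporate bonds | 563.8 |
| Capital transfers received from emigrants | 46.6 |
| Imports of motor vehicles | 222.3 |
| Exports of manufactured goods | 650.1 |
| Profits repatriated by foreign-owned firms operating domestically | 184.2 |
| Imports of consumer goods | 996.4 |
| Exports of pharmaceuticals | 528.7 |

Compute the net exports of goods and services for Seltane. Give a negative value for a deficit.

-149.5

Goods: 650.1 - 996.4 + 528.7 - 363.0 - 222.3 = -402.9
Services: 117.2 - 99.9 + 236.1 = 253.4
Trade balance = -402.9 + 253.4 = -149.5
(Excluded from the trade balance — financial account: sale of domestic government bonds to non-residents 277.4, purchases of foreign government bonds by domestic residents 521.5, foreign purchases of domestic corporate bonds 563.8; primary income: compensation paid to foreign seasonal workers 62.2, reinvested earnings on direct investment abroad 94.9, profits repatriated by foreign-owned firms operating domestically 184.2; secondary income: official development assistance provided to other countries 34.5; capital account: capital transfers received from emigrants 46.6.)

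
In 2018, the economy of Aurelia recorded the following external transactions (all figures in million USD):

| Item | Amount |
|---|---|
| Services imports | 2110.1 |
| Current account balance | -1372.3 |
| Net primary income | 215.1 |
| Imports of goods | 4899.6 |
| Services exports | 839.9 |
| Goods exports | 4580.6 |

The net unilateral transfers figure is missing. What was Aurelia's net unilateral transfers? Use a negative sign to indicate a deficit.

1.8

Current account = goods balance + services balance + net primary income + net secondary income
Sum of the known components = -1374.1
Net unilateral transfers = CA - (known components) = -1372.3 - (-1374.1) = 1.8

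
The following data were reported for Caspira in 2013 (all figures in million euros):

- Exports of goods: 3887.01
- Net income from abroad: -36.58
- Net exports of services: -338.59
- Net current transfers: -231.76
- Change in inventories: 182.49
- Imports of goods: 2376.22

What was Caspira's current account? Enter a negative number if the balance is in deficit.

Goods balance = 3887.01 - 2376.22 = 1510.79
Services balance = -338.59
Trade balance (goods + services) = 1510.79 + (-338.59) = 1172.20
Net primary income = -36.58
Net secondary income = -231.76
Current account = 1172.20 + (-36.58) + (-231.76) = 903.86

903.86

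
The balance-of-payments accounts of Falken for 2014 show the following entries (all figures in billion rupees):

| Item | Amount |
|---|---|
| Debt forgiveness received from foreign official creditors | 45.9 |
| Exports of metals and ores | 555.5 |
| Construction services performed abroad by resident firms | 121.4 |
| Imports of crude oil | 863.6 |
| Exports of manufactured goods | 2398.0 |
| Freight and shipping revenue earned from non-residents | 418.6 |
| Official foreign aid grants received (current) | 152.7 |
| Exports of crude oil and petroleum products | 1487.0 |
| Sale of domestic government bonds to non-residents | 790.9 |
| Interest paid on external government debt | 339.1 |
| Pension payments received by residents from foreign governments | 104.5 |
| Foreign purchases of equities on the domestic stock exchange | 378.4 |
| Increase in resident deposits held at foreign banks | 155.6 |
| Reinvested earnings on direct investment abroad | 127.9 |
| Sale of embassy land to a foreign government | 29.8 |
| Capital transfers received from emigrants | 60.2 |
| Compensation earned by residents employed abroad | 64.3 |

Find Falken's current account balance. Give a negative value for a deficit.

Goods: -863.6 + 1487.0 + 555.5 + 2398.0 = 3576.9
Services: 121.4 + 418.6 = 540.0
Primary income: 127.9 - 339.1 + 64.3 = -146.9
Secondary income: 104.5 + 152.7 = 257.2
Current account = 3576.9 + 540.0 + (-146.9) + 257.2 = 4227.2
(Excluded from the current account — capital account: debt forgiveness received from foreign official creditors 45.9, sale of embassy land to a foreign government 29.8, capital transfers received from emigrants 60.2; financial account: sale of domestic government bonds to non-residents 790.9, foreign purchases of equities on the domestic stock exchange 378.4, increase in resident deposits held at foreign banks 155.6.)

4227.2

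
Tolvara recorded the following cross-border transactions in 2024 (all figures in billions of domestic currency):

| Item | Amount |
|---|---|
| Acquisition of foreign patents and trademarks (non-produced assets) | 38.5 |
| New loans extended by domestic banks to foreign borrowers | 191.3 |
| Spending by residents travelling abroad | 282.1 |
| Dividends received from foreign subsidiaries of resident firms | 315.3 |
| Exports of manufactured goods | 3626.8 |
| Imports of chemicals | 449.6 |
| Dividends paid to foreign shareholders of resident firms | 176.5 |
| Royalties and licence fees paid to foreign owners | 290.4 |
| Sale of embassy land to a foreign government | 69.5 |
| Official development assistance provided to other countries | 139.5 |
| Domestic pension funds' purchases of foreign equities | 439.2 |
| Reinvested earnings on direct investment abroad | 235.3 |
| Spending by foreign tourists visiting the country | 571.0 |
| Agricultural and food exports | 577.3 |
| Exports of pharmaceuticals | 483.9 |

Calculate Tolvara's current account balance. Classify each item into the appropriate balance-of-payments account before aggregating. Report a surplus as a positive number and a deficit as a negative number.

4471.5

Goods: -449.6 + 3626.8 + 483.9 + 577.3 = 4238.4
Services: 571.0 - 290.4 - 282.1 = -1.5
Primary income: 315.3 + 235.3 - 176.5 = 374.1
Secondary income: -139.5
Current account = 4238.4 + (-1.5) + 374.1 + (-139.5) = 4471.5
(Excluded from the current account — capital account: acquisition of foreign patents and trademarks (non-produced assets) 38.5, sale of embassy land to a foreign government 69.5; financial account: new loans extended by domestic banks to foreign borrowers 191.3, domestic pension funds' purchases of foreign equities 439.2.)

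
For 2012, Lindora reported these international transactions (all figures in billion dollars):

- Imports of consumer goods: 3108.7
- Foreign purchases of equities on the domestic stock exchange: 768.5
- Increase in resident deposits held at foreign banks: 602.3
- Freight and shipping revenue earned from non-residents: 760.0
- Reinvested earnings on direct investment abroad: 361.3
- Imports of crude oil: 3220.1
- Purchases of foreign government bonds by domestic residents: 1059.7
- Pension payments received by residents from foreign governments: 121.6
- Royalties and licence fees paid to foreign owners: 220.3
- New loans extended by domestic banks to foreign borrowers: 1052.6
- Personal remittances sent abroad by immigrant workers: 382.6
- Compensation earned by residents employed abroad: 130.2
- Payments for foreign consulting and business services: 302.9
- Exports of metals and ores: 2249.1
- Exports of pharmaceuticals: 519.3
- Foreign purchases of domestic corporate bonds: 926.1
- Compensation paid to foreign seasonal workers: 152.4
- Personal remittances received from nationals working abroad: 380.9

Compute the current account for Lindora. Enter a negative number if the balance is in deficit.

Goods: 2249.1 - 3220.1 - 3108.7 + 519.3 = -3560.4
Services: -220.3 + 760.0 - 302.9 = 236.8
Primary income: -152.4 + 361.3 + 130.2 = 339.1
Secondary income: -382.6 + 380.9 + 121.6 = 119.9
Current account = (-3560.4) + 236.8 + 339.1 + 119.9 = -2864.6
(Excluded from the current account — financial account: foreign purchases of equities on the domestic stock exchange 768.5, increase in resident deposits held at foreign banks 602.3, purchases of foreign government bonds by domestic residents 1059.7, new loans extended by domestic banks to foreign borrowers 1052.6, foreign purchases of domestic corporate bonds 926.1.)

-2864.6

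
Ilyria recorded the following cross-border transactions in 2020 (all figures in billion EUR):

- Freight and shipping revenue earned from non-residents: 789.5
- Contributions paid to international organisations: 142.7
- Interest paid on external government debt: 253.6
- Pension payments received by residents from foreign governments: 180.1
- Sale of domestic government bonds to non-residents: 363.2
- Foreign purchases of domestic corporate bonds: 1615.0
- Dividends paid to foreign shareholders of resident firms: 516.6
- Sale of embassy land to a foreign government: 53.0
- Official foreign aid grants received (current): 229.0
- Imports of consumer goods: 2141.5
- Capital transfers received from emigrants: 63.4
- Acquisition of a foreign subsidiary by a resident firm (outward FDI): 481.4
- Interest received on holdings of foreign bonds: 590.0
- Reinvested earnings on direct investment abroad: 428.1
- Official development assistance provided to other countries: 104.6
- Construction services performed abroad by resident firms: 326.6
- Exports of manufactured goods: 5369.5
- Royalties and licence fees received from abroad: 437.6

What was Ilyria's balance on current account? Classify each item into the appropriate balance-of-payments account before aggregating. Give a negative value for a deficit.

5191.4

Goods: 5369.5 - 2141.5 = 3228.0
Services: 437.6 + 789.5 + 326.6 = 1553.7
Primary income: -253.6 + 428.1 + 590.0 - 516.6 = 247.9
Secondary income: 229.0 + 180.1 - 104.6 - 142.7 = 161.8
Current account = 3228.0 + 1553.7 + 247.9 + 161.8 = 5191.4
(Excluded from the current account — financial account: sale of domestic government bonds to non-residents 363.2, foreign purchases of domestic corporate bonds 1615.0, acquisition of a foreign subsidiary by a resident firm (outward FDI) 481.4; capital account: sale of embassy land to a foreign government 53.0, capital transfers received from emigrants 63.4.)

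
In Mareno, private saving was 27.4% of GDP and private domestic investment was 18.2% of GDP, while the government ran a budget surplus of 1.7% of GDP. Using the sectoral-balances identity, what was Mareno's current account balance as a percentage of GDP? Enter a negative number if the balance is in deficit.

By the sectoral-balances identity, CA = (S_private - I) + (T - G).
Private balance = 27.4 - 18.2 = 9.2
Government balance (T - G) = 1.7
CA = 9.2 + 1.7 = 10.9

10.9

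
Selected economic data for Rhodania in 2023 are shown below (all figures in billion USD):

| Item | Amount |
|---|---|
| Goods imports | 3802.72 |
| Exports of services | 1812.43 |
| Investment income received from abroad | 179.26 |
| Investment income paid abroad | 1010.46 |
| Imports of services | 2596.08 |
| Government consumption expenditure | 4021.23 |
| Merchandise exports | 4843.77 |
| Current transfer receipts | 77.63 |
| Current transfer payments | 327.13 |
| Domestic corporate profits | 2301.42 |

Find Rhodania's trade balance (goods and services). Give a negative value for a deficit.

257.40

Goods balance = 4843.77 - 3802.72 = 1041.05
Services balance = 1812.43 - 2596.08 = -783.65
Trade balance (goods + services) = 1041.05 + (-783.65) = 257.40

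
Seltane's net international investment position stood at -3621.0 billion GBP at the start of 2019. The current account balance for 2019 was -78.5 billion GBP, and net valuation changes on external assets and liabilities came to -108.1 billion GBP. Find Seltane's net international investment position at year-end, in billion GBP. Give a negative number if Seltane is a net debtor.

-3807.6

Change in NIIP = current account + net valuation change = -78.5 + (-108.1) = -186.6
End-of-year NIIP = -3621.0 + (-186.6) = -3807.6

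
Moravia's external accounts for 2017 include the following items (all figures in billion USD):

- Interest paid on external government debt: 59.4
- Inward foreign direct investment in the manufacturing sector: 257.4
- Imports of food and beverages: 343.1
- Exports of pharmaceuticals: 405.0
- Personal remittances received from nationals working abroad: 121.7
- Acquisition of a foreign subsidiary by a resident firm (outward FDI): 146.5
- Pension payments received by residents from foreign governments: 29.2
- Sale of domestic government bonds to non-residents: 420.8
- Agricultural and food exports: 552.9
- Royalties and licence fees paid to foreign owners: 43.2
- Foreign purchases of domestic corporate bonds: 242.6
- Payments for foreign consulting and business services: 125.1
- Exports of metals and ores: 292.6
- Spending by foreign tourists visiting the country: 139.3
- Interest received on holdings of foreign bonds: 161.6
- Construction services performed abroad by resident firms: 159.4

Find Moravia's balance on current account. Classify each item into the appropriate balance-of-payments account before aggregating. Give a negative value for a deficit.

Goods: 405.0 - 343.1 + 292.6 + 552.9 = 907.4
Services: -125.1 + 159.4 + 139.3 - 43.2 = 130.4
Primary income: 161.6 - 59.4 = 102.2
Secondary income: 121.7 + 29.2 = 150.9
Current account = 907.4 + 130.4 + 102.2 + 150.9 = 1290.9
(Excluded from the current account — financial account: inward foreign direct investment in the manufacturing sector 257.4, acquisition of a foreign subsidiary by a resident firm (outward FDI) 146.5, sale of domestic government bonds to non-residents 420.8, foreign purchases of domestic corporate bonds 242.6.)

1290.9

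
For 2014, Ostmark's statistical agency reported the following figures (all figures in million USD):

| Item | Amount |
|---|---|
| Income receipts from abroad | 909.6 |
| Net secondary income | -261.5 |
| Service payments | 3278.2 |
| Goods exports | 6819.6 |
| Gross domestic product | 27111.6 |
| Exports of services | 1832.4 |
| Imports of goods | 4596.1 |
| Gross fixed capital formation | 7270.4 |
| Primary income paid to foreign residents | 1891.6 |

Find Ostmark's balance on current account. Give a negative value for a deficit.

Goods balance = 6819.6 - 4596.1 = 2223.5
Services balance = 1832.4 - 3278.2 = -1445.8
Trade balance (goods + services) = 2223.5 + (-1445.8) = 777.7
Net primary income = 909.6 - 1891.6 = -982.0
Net secondary income = -261.5
Current account = 777.7 + (-982.0) + (-261.5) = -465.8

-465.8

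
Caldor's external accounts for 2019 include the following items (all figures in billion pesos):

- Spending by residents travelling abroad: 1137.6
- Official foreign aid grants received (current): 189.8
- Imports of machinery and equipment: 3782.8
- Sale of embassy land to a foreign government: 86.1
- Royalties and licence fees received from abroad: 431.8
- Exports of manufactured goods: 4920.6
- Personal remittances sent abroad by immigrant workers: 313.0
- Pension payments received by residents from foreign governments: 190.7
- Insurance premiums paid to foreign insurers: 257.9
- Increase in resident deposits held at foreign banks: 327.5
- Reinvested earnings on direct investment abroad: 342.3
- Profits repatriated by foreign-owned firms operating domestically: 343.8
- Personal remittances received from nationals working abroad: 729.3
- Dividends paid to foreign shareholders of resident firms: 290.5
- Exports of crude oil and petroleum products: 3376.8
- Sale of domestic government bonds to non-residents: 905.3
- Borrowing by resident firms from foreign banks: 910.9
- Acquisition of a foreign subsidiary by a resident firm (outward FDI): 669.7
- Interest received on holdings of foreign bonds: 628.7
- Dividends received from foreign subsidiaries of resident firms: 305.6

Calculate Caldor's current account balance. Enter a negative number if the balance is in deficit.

Goods: 3376.8 - 3782.8 + 4920.6 = 4514.6
Services: -257.9 - 1137.6 + 431.8 = -963.7
Primary income: -343.8 + 628.7 + 305.6 - 290.5 + 342.3 = 642.3
Secondary income: 189.8 - 313.0 + 729.3 + 190.7 = 796.8
Current account = 4514.6 + (-963.7) + 642.3 + 796.8 = 4990.0
(Excluded from the current account — capital account: sale of embassy land to a foreign government 86.1; financial account: increase in resident deposits held at foreign banks 327.5, sale of domestic government bonds to non-residents 905.3, borrowing by resident firms from foreign banks 910.9, acquisition of a foreign subsidiary by a resident firm (outward FDI) 669.7.)

4990.0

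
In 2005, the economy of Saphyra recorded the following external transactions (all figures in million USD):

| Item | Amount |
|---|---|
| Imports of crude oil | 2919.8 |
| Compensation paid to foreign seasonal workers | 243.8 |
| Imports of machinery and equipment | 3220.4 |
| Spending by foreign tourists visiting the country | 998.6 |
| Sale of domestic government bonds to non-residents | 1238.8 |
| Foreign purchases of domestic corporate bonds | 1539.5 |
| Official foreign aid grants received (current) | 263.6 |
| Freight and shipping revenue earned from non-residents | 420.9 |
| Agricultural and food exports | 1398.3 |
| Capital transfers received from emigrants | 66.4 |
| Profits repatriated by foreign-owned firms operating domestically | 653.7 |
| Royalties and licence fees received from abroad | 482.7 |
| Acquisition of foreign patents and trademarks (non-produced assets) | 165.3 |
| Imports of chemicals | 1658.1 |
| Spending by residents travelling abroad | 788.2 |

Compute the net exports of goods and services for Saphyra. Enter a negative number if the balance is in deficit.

-5286.0

Goods: 1398.3 - 3220.4 - 2919.8 - 1658.1 = -6400.0
Services: -788.2 + 482.7 + 998.6 + 420.9 = 1114.0
Trade balance = -6400.0 + 1114.0 = -5286.0
(Excluded from the trade balance — primary income: compensation paid to foreign seasonal workers 243.8, profits repatriated by foreign-owned firms operating domestically 653.7; financial account: sale of domestic government bonds to non-residents 1238.8, foreign purchases of domestic corporate bonds 1539.5; secondary income: official foreign aid grants received (current) 263.6; capital account: capital transfers received from emigrants 66.4, acquisition of foreign patents and trademarks (non-produced assets) 165.3.)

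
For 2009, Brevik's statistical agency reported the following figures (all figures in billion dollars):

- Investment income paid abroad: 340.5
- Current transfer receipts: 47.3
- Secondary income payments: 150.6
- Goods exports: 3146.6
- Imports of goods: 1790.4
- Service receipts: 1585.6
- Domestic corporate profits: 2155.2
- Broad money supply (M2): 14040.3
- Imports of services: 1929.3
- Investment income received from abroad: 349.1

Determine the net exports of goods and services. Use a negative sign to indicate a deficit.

1012.5

Goods balance = 3146.6 - 1790.4 = 1356.2
Services balance = 1585.6 - 1929.3 = -343.7
Trade balance (goods + services) = 1356.2 + (-343.7) = 1012.5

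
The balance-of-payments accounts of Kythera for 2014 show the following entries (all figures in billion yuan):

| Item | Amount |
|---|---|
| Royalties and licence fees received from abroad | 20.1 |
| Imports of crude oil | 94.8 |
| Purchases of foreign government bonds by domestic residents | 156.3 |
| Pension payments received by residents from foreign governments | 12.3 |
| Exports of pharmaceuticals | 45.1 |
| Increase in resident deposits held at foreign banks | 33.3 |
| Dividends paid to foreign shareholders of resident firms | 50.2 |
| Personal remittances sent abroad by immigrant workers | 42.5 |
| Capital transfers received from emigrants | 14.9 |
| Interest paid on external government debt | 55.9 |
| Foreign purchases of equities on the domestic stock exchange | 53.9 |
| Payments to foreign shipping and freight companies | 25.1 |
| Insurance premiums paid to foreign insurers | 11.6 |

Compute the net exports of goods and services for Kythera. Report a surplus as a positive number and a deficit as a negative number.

-66.3

Goods: -94.8 + 45.1 = -49.7
Services: 20.1 - 25.1 - 11.6 = -16.6
Trade balance = -49.7 + (-16.6) = -66.3
(Excluded from the trade balance — financial account: purchases of foreign government bonds by domestic residents 156.3, increase in resident deposits held at foreign banks 33.3, foreign purchases of equities on the domestic stock exchange 53.9; secondary income: pension payments received by residents from foreign governments 12.3, personal remittances sent abroad by immigrant workers 42.5; primary income: dividends paid to foreign shareholders of resident firms 50.2, interest paid on external government debt 55.9; capital account: capital transfers received from emigrants 14.9.)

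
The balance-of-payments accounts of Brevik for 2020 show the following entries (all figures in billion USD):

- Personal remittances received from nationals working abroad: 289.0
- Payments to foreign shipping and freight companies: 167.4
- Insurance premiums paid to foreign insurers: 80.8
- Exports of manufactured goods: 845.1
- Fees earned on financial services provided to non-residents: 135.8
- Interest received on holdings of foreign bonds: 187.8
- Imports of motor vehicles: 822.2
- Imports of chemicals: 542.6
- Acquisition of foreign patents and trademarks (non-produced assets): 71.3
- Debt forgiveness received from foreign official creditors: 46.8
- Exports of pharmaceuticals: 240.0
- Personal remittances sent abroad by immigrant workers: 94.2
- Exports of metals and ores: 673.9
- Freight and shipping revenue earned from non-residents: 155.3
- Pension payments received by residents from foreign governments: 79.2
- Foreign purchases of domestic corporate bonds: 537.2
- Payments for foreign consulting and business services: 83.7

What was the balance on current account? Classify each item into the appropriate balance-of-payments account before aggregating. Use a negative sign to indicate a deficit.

Goods: 240.0 + 673.9 - 542.6 - 822.2 + 845.1 = 394.2
Services: -83.7 - 80.8 + 135.8 - 167.4 + 155.3 = -40.8
Primary income: 187.8
Secondary income: -94.2 + 79.2 + 289.0 = 274.0
Current account = 394.2 + (-40.8) + 187.8 + 274.0 = 815.2
(Excluded from the current account — capital account: acquisition of foreign patents and trademarks (non-produced assets) 71.3, debt forgiveness received from foreign official creditors 46.8; financial account: foreign purchases of domestic corporate bonds 537.2.)

815.2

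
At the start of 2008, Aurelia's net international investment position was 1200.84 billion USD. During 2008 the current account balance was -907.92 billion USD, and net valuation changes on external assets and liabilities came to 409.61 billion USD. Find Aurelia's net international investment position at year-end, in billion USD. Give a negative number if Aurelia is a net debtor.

702.53

Change in NIIP = current account + net valuation change = -907.92 + 409.61 = -498.31
End-of-year NIIP = 1200.84 + (-498.31) = 702.53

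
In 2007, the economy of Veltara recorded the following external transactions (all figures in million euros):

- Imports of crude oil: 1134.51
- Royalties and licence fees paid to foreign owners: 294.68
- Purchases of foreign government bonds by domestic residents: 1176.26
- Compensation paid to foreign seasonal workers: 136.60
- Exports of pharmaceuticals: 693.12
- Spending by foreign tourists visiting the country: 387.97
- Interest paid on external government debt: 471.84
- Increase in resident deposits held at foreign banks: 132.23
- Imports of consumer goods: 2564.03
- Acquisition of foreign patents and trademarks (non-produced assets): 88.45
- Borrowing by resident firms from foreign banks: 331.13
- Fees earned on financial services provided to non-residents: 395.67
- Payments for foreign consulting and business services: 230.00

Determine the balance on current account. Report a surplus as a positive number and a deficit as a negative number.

Goods: -1134.51 + 693.12 - 2564.03 = -3005.42
Services: 395.67 + 387.97 - 294.68 - 230.00 = 258.96
Primary income: -136.60 - 471.84 = -608.44
Current account = (-3005.42) + 258.96 + (-608.44) = -3354.90
(Excluded from the current account — financial account: purchases of foreign government bonds by domestic residents 1176.26, increase in resident deposits held at foreign banks 132.23, borrowing by resident firms from foreign banks 331.13; capital account: acquisition of foreign patents and trademarks (non-produced assets) 88.45.)

-3354.90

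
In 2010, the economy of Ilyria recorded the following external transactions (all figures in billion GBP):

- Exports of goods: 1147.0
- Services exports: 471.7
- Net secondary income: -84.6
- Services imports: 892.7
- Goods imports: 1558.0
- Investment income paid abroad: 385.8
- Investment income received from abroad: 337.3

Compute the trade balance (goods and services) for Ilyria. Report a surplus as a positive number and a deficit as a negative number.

-832.0

Goods balance = 1147.0 - 1558.0 = -411.0
Services balance = 471.7 - 892.7 = -421.0
Trade balance (goods + services) = -411.0 + (-421.0) = -832.0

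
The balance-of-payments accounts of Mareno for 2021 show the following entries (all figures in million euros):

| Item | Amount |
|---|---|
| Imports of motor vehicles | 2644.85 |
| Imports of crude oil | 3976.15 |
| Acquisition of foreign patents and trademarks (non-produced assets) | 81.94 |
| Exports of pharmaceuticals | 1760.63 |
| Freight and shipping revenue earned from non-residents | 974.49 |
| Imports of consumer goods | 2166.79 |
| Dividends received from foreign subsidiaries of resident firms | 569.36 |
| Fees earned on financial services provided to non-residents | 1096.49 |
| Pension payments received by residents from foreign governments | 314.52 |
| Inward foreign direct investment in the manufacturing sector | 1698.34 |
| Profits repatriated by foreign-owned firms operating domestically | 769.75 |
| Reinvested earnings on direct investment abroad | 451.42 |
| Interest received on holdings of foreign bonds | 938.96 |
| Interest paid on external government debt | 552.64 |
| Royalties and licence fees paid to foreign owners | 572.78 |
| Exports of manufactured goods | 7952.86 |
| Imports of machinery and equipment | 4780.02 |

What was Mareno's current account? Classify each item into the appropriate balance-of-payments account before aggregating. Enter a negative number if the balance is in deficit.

-1404.25

Goods: -2166.79 - 2644.85 + 1760.63 - 4780.02 + 7952.86 - 3976.15 = -3854.32
Services: 1096.49 + 974.49 - 572.78 = 1498.20
Primary income: 451.42 - 552.64 + 569.36 - 769.75 + 938.96 = 637.35
Secondary income: 314.52
Current account = (-3854.32) + 1498.20 + 637.35 + 314.52 = -1404.25
(Excluded from the current account — capital account: acquisition of foreign patents and trademarks (non-produced assets) 81.94; financial account: inward foreign direct investment in the manufacturing sector 1698.34.)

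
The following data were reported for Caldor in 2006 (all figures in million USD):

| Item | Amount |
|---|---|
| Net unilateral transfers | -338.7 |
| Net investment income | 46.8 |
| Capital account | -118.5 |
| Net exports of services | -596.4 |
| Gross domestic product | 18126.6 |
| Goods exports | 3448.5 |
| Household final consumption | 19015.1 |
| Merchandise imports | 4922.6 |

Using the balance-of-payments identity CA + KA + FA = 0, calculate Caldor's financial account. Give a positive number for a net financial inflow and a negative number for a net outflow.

2480.9

Goods balance = 3448.5 - 4922.6 = -1474.1
Services balance = -596.4
Trade balance (goods + services) = -1474.1 + (-596.4) = -2070.5
Net primary income = 46.8
Net secondary income = -338.7
Current account = -2070.5 + 46.8 + (-338.7) = -2362.4
Financial account = -(-2362.4 + (-118.5)) = 2480.9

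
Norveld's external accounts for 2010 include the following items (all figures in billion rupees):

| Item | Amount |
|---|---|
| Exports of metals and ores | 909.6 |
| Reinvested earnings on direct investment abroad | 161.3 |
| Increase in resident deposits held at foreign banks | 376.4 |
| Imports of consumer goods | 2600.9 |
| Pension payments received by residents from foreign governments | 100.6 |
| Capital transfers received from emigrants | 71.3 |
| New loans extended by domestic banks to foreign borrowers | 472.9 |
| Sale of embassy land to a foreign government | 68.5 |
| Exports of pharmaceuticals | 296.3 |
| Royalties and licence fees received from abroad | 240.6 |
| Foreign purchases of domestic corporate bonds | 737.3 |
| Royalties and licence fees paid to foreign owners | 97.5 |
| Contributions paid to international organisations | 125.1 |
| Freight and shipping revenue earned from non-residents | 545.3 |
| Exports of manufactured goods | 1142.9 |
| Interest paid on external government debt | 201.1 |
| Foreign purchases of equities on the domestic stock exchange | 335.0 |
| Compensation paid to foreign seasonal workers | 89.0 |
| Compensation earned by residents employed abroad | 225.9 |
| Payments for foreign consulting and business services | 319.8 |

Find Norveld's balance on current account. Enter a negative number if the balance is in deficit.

Goods: 296.3 - 2600.9 + 909.6 + 1142.9 = -252.1
Services: 545.3 + 240.6 - 319.8 - 97.5 = 368.6
Primary income: 161.3 - 89.0 + 225.9 - 201.1 = 97.1
Secondary income: 100.6 - 125.1 = -24.5
Current account = (-252.1) + 368.6 + 97.1 + (-24.5) = 189.1
(Excluded from the current account — financial account: increase in resident deposits held at foreign banks 376.4, new loans extended by domestic banks to foreign borrowers 472.9, foreign purchases of domestic corporate bonds 737.3, foreign purchases of equities on the domestic stock exchange 335.0; capital account: capital transfers received from emigrants 71.3, sale of embassy land to a foreign government 68.5.)

189.1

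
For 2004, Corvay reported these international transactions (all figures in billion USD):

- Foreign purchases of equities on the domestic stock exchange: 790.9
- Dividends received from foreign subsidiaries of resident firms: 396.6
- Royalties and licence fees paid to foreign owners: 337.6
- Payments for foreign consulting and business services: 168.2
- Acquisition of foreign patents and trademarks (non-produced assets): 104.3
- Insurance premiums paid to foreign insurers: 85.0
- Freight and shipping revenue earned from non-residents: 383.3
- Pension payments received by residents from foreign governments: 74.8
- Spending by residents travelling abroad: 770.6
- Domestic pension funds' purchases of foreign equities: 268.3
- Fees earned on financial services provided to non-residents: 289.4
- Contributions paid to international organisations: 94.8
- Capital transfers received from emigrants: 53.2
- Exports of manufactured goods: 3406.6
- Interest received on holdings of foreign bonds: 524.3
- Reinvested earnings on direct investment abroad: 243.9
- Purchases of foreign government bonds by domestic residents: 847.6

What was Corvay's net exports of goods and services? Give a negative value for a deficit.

Goods: 3406.6
Services: -337.6 + 289.4 - 770.6 - 85.0 + 383.3 - 168.2 = -688.7
Trade balance = 3406.6 + (-688.7) = 2717.9
(Excluded from the trade balance — financial account: foreign purchases of equities on the domestic stock exchange 790.9, domestic pension funds' purchases of foreign equities 268.3, purchases of foreign government bonds by domestic residents 847.6; primary income: dividends received from foreign subsidiaries of resident firms 396.6, interest received on holdings of foreign bonds 524.3, reinvested earnings on direct investment abroad 243.9; capital account: acquisition of foreign patents and trademarks (non-produced assets) 104.3, capital transfers received from emigrants 53.2; secondary income: pension payments received by residents from foreign governments 74.8, contributions paid to international organisations 94.8.)

2717.9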